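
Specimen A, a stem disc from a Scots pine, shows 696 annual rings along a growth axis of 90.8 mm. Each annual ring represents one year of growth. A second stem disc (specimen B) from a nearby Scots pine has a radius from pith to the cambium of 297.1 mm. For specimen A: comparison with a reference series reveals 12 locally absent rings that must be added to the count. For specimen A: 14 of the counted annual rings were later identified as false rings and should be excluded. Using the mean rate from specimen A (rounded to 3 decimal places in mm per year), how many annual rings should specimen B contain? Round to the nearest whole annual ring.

2268 annual rings

Specimen A: after corrections the count is 696 − 14 + 12 = 694 annual rings.
A: Extension rate ≈ 90.8 / 694 = 0.131 mm/yr.
For B, 297.1 / 0.131 = 2267.94 years ≈ 2268 annual rings.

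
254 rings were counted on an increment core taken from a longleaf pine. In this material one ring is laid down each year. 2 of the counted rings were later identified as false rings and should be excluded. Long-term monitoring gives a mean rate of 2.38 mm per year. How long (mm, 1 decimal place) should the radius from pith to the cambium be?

Correcting the raw count gives 254 − 2 = 252 true rings.
252 years at 2.38 mm/year gives 2.38 × 252 = 599.8 mm.

599.8 mm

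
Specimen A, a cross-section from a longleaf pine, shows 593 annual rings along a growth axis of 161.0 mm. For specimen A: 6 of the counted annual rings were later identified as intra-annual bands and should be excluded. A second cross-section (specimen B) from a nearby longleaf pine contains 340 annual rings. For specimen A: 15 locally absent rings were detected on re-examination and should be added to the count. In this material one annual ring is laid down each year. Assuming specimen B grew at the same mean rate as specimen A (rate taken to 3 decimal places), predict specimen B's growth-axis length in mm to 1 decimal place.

Specimen A: true annual ring count = 593 − 6 + 15 = 602.
A: Extension rate ≈ 161.0 / 602 = 0.267 mm per year.
Length of B = 0.267 × 340 = 90.8 mm.

90.8 mm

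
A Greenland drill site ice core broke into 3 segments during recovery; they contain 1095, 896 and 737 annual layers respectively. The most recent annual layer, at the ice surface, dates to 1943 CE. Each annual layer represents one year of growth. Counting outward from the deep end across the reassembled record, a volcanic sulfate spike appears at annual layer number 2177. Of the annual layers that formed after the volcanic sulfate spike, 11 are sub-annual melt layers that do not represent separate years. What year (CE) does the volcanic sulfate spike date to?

1403 CE

Total annual layers = 1095 + 896 + 737 = 2728.
The volcanic sulfate spike sits at annual layer 2177 from the deep end, so 2728 − 2177 = 551 annual layers formed after it.
Excluding 11 false annual layers: 551 − 11 = 540.
The annual layer at the ice surface is 1943 CE, so the volcanic sulfate spike dates to 1943 − 540 = 1403 CE.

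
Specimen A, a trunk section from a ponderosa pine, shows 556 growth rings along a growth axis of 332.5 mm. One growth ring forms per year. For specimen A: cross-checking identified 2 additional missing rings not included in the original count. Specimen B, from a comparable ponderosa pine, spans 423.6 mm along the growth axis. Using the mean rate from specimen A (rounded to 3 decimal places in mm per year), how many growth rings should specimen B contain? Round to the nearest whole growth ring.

Specimen A: correcting the raw count gives 556 + 2 = 558 true growth rings.
A: Mean rate = 332.5 mm / 558 years ≈ 0.596 mm/year.
Specimen B: 423.6 mm / 0.596 mm per year = 710.74 years ≈ 711 growth rings.

711 growth rings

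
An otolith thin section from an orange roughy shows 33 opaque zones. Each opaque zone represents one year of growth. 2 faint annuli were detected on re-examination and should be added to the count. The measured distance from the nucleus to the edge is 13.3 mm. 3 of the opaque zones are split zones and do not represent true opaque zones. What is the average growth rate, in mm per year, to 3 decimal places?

0.416 mm per year

True opaque zone count = 33 − 3 + 2 = 32.
Mean rate = 13.3 mm / 32 years ≈ 0.416 mm per year.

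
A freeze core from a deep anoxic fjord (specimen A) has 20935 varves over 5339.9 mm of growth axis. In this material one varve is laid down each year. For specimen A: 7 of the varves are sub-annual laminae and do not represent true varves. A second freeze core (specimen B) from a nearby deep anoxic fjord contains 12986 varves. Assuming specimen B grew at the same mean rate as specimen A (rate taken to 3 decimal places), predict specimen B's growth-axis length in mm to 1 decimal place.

3311.4 mm

Specimen A: true varve count = 20935 − 7 = 20928.
A: 5339.9 mm over 20928 years gives 5339.9 / 20928 ≈ 0.255 mm per year.
Length of B = 0.255 × 12986 = 3311.4 mm.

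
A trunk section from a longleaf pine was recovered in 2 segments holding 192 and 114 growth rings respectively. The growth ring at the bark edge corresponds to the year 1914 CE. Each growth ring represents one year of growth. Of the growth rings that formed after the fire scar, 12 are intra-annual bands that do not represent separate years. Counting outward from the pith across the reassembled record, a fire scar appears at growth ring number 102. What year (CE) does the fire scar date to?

Total growth rings = 192 + 114 = 306.
306 − 102 = 204 growth rings lie beyond the fire scar toward the bark edge.
Excluding 12 false growth rings: 204 − 12 = 192.
1914 − 192 = 1722 CE.

1722 CE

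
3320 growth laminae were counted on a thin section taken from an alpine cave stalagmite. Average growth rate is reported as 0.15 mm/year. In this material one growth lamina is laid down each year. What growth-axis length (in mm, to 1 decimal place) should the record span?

498.0 mm

The record spans 3320 years at 0.15 mm per year.
Predicted length = 0.15 mm/year × 3320 years = 498.0 mm.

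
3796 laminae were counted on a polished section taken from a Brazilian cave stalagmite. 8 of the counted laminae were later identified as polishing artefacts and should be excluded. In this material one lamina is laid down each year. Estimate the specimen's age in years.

3788 years

Correcting the raw count gives 3796 − 8 = 3788 true laminae.
One lamina per year makes the duration 3788 years.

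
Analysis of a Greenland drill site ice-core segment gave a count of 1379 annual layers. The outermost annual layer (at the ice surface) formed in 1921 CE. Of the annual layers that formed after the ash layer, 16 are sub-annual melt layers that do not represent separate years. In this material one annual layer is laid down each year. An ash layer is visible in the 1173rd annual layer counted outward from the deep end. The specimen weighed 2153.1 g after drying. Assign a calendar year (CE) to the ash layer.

Between annual layer 1173 and the ice surface there are 1379 − 1173 = 206 annual layers.
206 − 16 false = 190 true annual layers after the ash layer.
The annual layer at the ice surface is 1921 CE, so the ash layer dates to 1921 − 190 = 1731 CE.

1731 CE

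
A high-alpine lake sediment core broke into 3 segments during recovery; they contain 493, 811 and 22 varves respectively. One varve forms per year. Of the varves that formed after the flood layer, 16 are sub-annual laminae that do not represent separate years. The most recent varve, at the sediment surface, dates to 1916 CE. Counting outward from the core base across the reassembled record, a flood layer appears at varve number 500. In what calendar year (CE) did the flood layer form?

Total varves = 493 + 811 + 22 = 1326.
Between varve 500 and the sediment surface there are 1326 − 500 = 826 varves.
Excluding 16 false varves: 826 − 16 = 810.
Counting back 810 years from 1916 CE places the flood layer in 1916 − 810 = 1106 CE.

1106 CE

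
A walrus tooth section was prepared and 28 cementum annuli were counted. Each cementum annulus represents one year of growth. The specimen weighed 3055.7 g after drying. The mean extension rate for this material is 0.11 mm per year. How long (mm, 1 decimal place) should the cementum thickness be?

3.1 mm

28 years of growth are recorded.
28 years at 0.11 mm/year gives 0.11 × 28 = 3.1 mm.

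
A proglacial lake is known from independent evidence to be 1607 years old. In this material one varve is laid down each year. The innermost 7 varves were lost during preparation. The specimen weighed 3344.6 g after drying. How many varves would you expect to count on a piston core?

1600 varves

One varve per year gives 1607 varves over 1607 years.
1607 − 7 missed = 1600 varves expected in the prepared section.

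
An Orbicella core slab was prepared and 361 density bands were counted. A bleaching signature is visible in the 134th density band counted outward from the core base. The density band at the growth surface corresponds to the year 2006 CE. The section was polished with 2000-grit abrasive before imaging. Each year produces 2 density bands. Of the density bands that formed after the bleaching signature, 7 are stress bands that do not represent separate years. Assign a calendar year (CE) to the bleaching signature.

1896 CE

The bleaching signature sits at density band 134 from the core base, so 361 − 134 = 227 density bands formed after it.
Excluding 7 false density bands: 227 − 7 = 220.
Dividing by 2 density bands per year: 220 / 2 = 110 years.
Counting back 110 years from 2006 CE places the bleaching signature in 2006 − 110 = 1896 CE.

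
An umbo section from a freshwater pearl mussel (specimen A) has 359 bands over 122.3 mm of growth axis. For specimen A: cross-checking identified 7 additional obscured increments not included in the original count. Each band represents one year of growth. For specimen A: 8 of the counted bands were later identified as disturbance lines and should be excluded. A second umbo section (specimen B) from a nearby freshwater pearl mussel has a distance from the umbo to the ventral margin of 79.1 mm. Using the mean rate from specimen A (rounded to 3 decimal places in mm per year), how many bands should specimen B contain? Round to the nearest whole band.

Specimen A: true band count = 359 − 8 + 7 = 358.
A: Extension rate ≈ 122.3 / 358 = 0.342 mm/yr.
Specimen B: 79.1 mm / 0.342 mm per year = 231.29 years ≈ 231 bands.

231 bands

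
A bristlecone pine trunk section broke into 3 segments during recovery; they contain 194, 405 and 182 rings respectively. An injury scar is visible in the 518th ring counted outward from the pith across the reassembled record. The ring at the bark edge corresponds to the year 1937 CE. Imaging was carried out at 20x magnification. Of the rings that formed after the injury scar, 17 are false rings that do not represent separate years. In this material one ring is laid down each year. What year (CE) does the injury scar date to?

Total rings = 194 + 405 + 182 = 781.
781 − 518 = 263 rings lie beyond the injury scar toward the bark edge.
Removing the 17 false rings leaves 263 − 17 = 246 true rings beyond the injury scar.
1937 − 246 = 1691 CE.

1691 CE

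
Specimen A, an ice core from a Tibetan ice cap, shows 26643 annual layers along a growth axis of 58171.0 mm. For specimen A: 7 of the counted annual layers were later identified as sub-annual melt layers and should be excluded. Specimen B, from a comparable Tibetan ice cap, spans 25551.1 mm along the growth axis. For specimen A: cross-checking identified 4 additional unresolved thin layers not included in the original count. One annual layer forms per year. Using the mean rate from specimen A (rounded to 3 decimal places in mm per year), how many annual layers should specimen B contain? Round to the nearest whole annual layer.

11699 annual layers

Specimen A: after corrections the count is 26643 − 7 + 4 = 26640 annual layers.
A: 58171.0 mm over 26640 years gives 58171.0 / 26640 ≈ 2.184 mm/yr.
B spans 25551.1 / 2.184 = 11699.22 years ≈ 11699 annual layers.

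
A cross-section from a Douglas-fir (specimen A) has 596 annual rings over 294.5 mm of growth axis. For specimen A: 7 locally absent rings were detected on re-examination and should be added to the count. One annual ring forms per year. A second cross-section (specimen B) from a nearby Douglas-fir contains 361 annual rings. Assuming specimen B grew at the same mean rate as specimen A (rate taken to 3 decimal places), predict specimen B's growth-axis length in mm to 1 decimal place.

Specimen A: after corrections the count is 596 + 7 = 603 annual rings.
A: Mean rate = 294.5 mm / 603 years ≈ 0.488 mm/year.
Length of B = 0.488 × 361 = 176.2 mm.

176.2 mm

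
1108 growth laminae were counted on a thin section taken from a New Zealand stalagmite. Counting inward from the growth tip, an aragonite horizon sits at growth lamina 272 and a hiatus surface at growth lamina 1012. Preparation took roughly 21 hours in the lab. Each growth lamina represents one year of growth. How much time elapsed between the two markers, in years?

The two markers are separated by 1012 − 272 = 740 growth laminae.
One growth lamina per year makes the interval 740 years.

740 yr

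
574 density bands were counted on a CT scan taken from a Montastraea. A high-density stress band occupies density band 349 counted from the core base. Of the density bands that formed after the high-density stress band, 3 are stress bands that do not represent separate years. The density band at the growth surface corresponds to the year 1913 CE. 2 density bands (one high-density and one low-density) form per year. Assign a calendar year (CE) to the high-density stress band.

1802 CE

574 − 349 = 225 density bands lie beyond the high-density stress band toward the growth surface.
Excluding 3 false density bands: 225 − 3 = 222.
222 density bands at 2 per year is 222 / 2 = 111 years.
Counting back 111 years from 1913 CE places the high-density stress band in 1913 − 111 = 1802 CE.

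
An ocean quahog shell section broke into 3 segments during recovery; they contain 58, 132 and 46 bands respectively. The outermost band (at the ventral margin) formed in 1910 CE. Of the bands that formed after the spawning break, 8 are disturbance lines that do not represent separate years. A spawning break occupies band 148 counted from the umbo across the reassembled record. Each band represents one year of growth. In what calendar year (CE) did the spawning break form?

1830 CE

Total bands = 58 + 132 + 46 = 236.
236 − 148 = 88 bands lie beyond the spawning break toward the ventral margin.
88 − 8 false = 80 true bands after the spawning break.
The band at the ventral margin is 1910 CE, so the spawning break dates to 1910 − 80 = 1830 CE.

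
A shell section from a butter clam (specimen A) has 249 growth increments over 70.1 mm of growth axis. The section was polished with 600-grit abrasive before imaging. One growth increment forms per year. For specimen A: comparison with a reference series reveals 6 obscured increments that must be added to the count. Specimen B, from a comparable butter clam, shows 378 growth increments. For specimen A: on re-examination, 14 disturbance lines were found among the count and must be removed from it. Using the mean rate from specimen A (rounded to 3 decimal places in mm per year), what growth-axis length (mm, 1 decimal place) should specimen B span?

110.0 mm

Specimen A: adjusted count: 249 − 14 + 6 = 241 growth increments.
A: 70.1 mm over 241 years gives 70.1 / 241 ≈ 0.291 mm/yr.
B's length ≈ 0.291 × 378 = 110.0 mm.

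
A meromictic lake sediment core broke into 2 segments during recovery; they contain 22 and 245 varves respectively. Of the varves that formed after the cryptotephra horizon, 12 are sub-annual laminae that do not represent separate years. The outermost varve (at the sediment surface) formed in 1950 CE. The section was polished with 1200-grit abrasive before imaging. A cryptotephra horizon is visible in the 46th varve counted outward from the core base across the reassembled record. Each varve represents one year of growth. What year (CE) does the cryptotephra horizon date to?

Total varves = 22 + 245 = 267.
The cryptotephra horizon sits at varve 46 from the core base, so 267 − 46 = 221 varves formed after it.
Excluding 12 false varves: 221 − 12 = 209.
1950 − 209 = 1741 CE.

1741 CE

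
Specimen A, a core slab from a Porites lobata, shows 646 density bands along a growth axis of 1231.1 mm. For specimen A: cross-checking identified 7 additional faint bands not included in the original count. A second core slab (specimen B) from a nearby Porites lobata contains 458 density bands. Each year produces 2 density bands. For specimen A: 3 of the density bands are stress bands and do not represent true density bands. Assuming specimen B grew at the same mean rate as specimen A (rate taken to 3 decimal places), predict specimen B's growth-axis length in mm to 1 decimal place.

867.5 mm

Specimen A: true density band count = 646 − 3 + 7 = 650.
Specimen A: with 2 density bands per year, 650 / 2 = 325 years.
A: 1231.1 mm over 325 years gives 1231.1 / 325 ≈ 3.788 mm/year.
Specimen B: with 2 density bands per year, 458 / 2 = 229 years. Length of B = 3.788 × 229 = 867.5 mm.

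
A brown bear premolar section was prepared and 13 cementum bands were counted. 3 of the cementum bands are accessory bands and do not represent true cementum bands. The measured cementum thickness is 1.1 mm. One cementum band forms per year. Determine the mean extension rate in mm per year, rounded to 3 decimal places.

True cementum band count = 13 − 3 = 10.
Extension rate ≈ 1.1 / 10 = 0.110 mm per year.

0.110 mm per year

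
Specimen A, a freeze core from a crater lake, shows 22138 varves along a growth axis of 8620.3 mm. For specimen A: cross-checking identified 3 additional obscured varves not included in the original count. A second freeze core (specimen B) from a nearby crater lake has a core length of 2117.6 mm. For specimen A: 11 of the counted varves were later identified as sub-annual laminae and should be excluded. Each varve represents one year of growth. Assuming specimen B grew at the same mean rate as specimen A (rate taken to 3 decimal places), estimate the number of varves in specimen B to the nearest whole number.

Specimen A: adjusted count: 22138 − 11 + 3 = 22130 varves.
A: 8620.3 mm over 22130 years gives 8620.3 / 22130 ≈ 0.390 mm/yr.
For B, 2117.6 / 0.390 = 5429.74 years ≈ 5430 varves.

5430 varves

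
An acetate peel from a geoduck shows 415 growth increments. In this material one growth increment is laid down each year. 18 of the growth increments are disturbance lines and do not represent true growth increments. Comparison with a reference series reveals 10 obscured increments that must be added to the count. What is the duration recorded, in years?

407 years

Adjusted count: 415 − 18 + 10 = 407 growth increments.
At one growth increment per year, that is 407 years.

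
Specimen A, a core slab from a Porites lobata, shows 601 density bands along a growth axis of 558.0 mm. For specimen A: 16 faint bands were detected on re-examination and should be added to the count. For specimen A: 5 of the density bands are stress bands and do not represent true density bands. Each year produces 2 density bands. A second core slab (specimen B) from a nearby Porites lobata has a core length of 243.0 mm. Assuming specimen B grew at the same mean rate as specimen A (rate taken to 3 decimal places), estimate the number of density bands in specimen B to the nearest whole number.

266 density bands

Specimen A: after corrections the count is 601 − 5 + 16 = 612 density bands.
Specimen A: dividing by 2 density bands per year: 612 / 2 = 306 years.
A: Extension rate ≈ 558.0 / 306 = 1.824 mm per year.
Specimen B: 243.0 mm / 1.824 mm per year = 133.22 years; at 2 density bands per year that is 133.22 × 2 ≈ 266 density bands.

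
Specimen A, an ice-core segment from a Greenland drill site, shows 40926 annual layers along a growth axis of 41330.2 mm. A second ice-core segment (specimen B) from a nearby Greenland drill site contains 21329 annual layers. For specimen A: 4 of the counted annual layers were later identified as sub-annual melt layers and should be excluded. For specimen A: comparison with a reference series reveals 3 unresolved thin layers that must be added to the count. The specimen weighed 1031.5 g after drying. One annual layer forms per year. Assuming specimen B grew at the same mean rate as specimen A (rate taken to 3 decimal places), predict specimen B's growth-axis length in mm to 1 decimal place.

21542.3 mm

Specimen A: correcting the raw count gives 40926 − 4 + 3 = 40925 true annual layers.
A: 41330.2 mm over 40925 years gives 41330.2 / 40925 ≈ 1.010 mm/year.
B's length ≈ 1.010 × 21329 = 21542.3 mm.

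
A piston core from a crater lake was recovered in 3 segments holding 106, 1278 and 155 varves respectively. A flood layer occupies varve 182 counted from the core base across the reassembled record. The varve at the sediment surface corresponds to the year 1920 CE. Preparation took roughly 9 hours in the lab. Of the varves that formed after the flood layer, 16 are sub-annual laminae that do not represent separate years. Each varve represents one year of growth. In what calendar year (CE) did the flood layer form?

579 CE

Total varves = 106 + 1278 + 155 = 1539.
The flood layer sits at varve 182 from the core base, so 1539 − 182 = 1357 varves formed after it.
1357 − 16 false = 1341 true varves after the flood layer.
1920 − 1341 = 579 CE.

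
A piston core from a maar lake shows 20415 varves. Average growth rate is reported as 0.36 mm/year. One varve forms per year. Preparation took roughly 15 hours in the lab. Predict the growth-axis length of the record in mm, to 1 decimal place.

20415 years of growth are recorded.
20415 years at 0.36 mm/year gives 0.36 × 20415 = 7349.4 mm.

7349.4 mm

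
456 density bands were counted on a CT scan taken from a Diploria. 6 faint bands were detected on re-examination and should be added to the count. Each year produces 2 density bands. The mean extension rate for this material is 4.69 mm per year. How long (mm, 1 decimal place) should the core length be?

1083.4 mm

Adjusted count: 456 + 6 = 462 density bands.
With 2 density bands per year, 462 / 2 = 231 years.
Length ≈ 4.69 × 231 = 1083.4 mm.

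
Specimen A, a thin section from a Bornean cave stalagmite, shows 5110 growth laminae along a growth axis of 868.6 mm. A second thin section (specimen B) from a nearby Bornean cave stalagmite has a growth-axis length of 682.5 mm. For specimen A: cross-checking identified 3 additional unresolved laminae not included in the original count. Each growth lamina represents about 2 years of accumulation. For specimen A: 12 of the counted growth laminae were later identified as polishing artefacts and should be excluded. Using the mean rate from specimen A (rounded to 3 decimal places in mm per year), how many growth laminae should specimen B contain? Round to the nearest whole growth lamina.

Specimen A: after corrections the count is 5110 − 12 + 3 = 5101 growth laminae.
Specimen A: at 2 years per growth lamina, 5101 × 2 = 10202 years.
A: Mean rate = 868.6 mm / 10202 years ≈ 0.085 mm per year.
For B, 682.5 / 0.085 = 8029.41 years; at 2 years per growth lamina that is 8029.41 / 2 ≈ 4015 growth laminae.

4015 growth laminae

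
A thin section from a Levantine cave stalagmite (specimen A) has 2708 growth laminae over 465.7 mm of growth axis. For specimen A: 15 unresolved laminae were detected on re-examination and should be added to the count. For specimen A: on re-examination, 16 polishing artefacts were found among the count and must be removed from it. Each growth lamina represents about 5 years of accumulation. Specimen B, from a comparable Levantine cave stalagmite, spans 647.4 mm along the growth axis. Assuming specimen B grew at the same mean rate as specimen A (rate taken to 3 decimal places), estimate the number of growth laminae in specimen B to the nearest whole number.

3808 growth laminae

Specimen A: after corrections the count is 2708 − 16 + 15 = 2707 growth laminae.
Specimen A: at 5 years per growth lamina, 2707 × 5 = 13535 years.
A: 465.7 mm over 13535 years gives 465.7 / 13535 ≈ 0.034 mm per year.
B spans 647.4 / 0.034 = 19041.18 years; at 5 years per growth lamina that is 19041.18 / 5 ≈ 3808 growth laminae.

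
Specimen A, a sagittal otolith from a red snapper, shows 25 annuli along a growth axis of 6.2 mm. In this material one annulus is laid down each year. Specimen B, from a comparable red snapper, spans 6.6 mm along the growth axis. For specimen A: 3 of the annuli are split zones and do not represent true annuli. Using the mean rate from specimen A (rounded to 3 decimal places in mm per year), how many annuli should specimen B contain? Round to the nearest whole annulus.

23 annuli

Specimen A: correcting the raw count gives 25 − 3 = 22 true annuli.
A: 6.2 mm over 22 years gives 6.2 / 22 ≈ 0.282 mm/year.
For B, 6.6 / 0.282 = 23.40 years ≈ 23 annuli.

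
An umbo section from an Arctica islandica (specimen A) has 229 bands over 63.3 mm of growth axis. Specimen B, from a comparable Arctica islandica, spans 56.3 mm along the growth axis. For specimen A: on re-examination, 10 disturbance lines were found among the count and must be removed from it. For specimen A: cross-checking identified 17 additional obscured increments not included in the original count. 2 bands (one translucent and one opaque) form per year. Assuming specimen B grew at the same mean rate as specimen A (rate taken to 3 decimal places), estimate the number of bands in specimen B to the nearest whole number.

210 bands

Specimen A: correcting the raw count gives 229 − 10 + 17 = 236 true bands.
Specimen A: with 2 bands per year, 236 / 2 = 118 years.
A: Mean rate = 63.3 mm / 118 years ≈ 0.536 mm/year.
For B, 56.3 / 0.536 = 105.04 years; at 2 bands per year that is 105.04 × 2 ≈ 210 bands.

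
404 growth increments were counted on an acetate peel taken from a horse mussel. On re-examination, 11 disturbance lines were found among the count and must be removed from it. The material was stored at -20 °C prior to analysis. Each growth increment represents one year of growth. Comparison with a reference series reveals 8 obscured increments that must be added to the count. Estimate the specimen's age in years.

401 years

Correcting the raw count gives 404 − 11 + 8 = 401 true growth increments.
One growth increment per year makes the duration 401 years.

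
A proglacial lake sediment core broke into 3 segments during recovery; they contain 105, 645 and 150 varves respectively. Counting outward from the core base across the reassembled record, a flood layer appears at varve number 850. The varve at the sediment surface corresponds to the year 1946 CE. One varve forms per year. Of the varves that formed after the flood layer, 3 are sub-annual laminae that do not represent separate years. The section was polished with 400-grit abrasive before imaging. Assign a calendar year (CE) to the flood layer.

Total varves = 105 + 645 + 150 = 900.
Between varve 850 and the sediment surface there are 900 − 850 = 50 varves.
Removing the 3 false varves leaves 50 − 3 = 47 true varves beyond the flood layer.
1946 − 47 = 1899 CE.

1899 CE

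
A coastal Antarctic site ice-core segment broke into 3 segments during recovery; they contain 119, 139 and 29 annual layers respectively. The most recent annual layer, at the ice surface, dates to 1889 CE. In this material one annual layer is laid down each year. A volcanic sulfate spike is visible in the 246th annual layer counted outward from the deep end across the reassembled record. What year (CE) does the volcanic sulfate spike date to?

1848 CE

Total annual layers = 119 + 139 + 29 = 287.
287 − 246 = 41 annual layers lie beyond the volcanic sulfate spike toward the ice surface.
The annual layer at the ice surface is 1889 CE, so the volcanic sulfate spike dates to 1889 − 41 = 1848 CE.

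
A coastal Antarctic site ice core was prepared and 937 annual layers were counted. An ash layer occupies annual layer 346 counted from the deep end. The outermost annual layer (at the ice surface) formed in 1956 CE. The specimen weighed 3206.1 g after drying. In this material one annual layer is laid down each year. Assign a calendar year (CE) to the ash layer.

The ash layer sits at annual layer 346 from the deep end, so 937 − 346 = 591 annual layers formed after it.
1956 − 591 = 1365 CE.

1365 CE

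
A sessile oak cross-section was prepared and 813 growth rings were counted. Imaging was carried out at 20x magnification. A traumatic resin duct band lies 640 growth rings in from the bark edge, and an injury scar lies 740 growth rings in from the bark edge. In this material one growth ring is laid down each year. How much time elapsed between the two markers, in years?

100 yr

Separation: 740 − 640 = 100 growth rings.
At one growth ring per year, 100 years elapsed between them.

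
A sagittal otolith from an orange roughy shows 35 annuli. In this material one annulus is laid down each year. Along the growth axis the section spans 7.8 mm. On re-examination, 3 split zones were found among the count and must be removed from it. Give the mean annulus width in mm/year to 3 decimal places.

True annulus count = 35 − 3 = 32.
7.8 mm over 32 years gives 7.8 / 32 ≈ 0.244 mm/year.

0.244 mm/year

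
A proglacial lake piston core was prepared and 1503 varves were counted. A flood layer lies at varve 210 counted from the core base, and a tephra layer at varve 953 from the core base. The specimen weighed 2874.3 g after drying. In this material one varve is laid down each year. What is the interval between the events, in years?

Separation: 953 − 210 = 743 varves.
That is 743 years at one varve per year.

743 years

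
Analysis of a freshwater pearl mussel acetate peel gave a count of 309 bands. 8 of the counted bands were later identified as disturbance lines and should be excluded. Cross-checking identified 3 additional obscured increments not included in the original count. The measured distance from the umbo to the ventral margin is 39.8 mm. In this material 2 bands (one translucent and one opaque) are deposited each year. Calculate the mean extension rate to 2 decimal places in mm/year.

0.26 mm/year

Correcting the raw count gives 309 − 8 + 3 = 304 true bands.
With 2 bands per year, 304 / 2 = 152 years.
39.8 mm over 152 years gives 39.8 / 152 ≈ 0.26 mm/year.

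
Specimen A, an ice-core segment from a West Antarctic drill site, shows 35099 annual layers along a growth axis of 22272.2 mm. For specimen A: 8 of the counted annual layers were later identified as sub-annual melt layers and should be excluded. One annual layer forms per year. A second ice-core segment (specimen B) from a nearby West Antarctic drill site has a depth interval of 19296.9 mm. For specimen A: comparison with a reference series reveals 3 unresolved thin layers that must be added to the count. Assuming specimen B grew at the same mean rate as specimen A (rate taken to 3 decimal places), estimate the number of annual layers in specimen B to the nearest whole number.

Specimen A: true annual layer count = 35099 − 8 + 3 = 35094.
A: Extension rate ≈ 22272.2 / 35094 = 0.635 mm/yr.
For B, 19296.9 / 0.635 = 30388.82 years ≈ 30389 annual layers.

30389 annual layers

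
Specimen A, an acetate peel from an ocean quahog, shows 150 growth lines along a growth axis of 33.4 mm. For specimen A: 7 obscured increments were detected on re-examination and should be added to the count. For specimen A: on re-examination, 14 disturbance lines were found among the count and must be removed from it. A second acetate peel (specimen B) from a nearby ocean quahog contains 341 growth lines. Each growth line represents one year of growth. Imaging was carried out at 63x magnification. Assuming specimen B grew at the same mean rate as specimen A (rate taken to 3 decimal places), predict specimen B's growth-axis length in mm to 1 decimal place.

79.8 mm

Specimen A: adjusted count: 150 − 14 + 7 = 143 growth lines.
A: Mean rate = 33.4 mm / 143 years ≈ 0.234 mm/yr.
For B, 0.234 mm/year × 341 years = 79.8 mm.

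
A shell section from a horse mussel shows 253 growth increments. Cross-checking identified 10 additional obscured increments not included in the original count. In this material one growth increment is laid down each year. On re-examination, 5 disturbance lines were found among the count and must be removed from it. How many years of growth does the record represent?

258 years

Correcting the raw count gives 253 − 5 + 10 = 258 true growth increments.
With a one-to-one growth increment periodicity this is 258 years.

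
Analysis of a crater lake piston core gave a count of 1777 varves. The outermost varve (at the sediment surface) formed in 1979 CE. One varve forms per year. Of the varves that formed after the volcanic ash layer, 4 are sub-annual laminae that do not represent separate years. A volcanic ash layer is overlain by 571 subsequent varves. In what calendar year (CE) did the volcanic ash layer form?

1412 CE

571 varves formed after the volcanic ash layer.
Excluding 4 false varves: 571 − 4 = 567.
The varve at the sediment surface is 1979 CE, so the volcanic ash layer dates to 1979 − 567 = 1412 CE.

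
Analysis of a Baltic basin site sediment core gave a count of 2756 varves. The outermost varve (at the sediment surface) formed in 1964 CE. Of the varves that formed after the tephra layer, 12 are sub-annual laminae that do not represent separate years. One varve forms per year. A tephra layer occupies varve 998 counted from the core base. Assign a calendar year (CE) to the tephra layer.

Between varve 998 and the sediment surface there are 2756 − 998 = 1758 varves.
1758 − 12 false = 1746 true varves after the tephra layer.
Counting back 1746 years from 1964 CE places the tephra layer in 1964 − 1746 = 218 CE.

218 CE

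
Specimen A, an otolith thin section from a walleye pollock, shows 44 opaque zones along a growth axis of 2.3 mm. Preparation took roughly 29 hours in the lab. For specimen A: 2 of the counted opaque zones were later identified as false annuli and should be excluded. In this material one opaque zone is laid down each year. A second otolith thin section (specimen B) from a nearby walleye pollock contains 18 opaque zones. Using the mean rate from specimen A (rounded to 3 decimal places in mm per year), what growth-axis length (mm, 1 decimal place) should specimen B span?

1.0 mm

Specimen A: adjusted count: 44 − 2 = 42 opaque zones.
A: 2.3 mm over 42 years gives 2.3 / 42 ≈ 0.055 mm/yr.
For B, 0.055 mm/year × 18 years = 1.0 mm.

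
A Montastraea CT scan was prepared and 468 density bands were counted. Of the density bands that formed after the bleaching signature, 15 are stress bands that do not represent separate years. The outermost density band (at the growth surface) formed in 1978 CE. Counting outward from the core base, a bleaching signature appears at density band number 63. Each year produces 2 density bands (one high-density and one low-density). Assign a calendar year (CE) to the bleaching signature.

1783 CE

Between density band 63 and the growth surface there are 468 − 63 = 405 density bands.
405 − 15 false = 390 true density bands after the bleaching signature.
Dividing by 2 density bands per year: 390 / 2 = 195 years.
Counting back 195 years from 1978 CE places the bleaching signature in 1978 − 195 = 1783 CE.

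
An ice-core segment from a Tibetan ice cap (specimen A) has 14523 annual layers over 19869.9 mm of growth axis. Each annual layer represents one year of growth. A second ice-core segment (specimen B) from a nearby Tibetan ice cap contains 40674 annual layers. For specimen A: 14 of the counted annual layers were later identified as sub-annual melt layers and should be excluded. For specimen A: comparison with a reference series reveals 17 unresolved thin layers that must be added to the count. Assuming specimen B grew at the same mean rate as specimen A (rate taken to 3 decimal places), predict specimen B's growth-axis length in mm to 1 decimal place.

Specimen A: after corrections the count is 14523 − 14 + 17 = 14526 annual layers.
A: Extension rate ≈ 19869.9 / 14526 = 1.368 mm per year.
B's length ≈ 1.368 × 40674 = 55642.0 mm.

55642.0 mm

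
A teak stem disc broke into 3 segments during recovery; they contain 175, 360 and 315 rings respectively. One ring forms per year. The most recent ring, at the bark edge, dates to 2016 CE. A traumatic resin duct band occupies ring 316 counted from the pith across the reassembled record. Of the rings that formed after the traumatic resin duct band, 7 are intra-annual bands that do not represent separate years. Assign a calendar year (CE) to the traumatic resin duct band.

1489 CE

Total rings = 175 + 360 + 315 = 850.
Between ring 316 and the bark edge there are 850 − 316 = 534 rings.
Excluding 7 false rings: 534 − 7 = 527.
The ring at the bark edge is 2016 CE, so the traumatic resin duct band dates to 2016 − 527 = 1489 CE.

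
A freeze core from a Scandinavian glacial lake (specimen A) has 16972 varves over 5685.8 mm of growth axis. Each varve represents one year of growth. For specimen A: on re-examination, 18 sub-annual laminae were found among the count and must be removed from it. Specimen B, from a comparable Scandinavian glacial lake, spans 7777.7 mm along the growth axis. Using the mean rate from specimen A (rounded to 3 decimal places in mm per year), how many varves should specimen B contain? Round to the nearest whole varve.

23217 varves

Specimen A: true varve count = 16972 − 18 = 16954.
A: 5685.8 mm over 16954 years gives 5685.8 / 16954 ≈ 0.335 mm/yr.
Specimen B: 7777.7 mm / 0.335 mm per year = 23217.01 years ≈ 23217 varves.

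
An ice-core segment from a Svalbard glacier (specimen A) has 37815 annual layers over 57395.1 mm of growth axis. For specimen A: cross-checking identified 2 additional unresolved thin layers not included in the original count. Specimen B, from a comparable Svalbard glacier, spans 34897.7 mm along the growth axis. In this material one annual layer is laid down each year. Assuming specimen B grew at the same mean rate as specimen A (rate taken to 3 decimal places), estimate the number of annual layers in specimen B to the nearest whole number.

22989 annual layers

Specimen A: true annual layer count = 37815 + 2 = 37817.
A: Extension rate ≈ 57395.1 / 37817 = 1.518 mm/year.
Specimen B: 34897.7 mm / 1.518 mm per year = 22989.26 years ≈ 22989 annual layers.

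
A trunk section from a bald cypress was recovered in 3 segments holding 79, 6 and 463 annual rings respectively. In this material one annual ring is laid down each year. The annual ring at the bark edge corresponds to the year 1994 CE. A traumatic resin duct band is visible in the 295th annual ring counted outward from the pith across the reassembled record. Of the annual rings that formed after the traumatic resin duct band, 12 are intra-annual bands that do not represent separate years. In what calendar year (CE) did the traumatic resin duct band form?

Total annual rings = 79 + 6 + 463 = 548.
548 − 295 = 253 annual rings lie beyond the traumatic resin duct band toward the bark edge.
253 − 12 false = 241 true annual rings after the traumatic resin duct band.
Counting back 241 years from 1994 CE places the traumatic resin duct band in 1994 − 241 = 1753 CE.

1753 CE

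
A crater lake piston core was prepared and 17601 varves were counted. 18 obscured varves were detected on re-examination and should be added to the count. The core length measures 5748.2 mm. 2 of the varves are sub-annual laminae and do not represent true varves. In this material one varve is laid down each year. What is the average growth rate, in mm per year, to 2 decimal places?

0.33 mm per year

Correcting the raw count gives 17601 − 2 + 18 = 17617 true varves.
Mean rate = 5748.2 mm / 17617 years ≈ 0.33 mm per year.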